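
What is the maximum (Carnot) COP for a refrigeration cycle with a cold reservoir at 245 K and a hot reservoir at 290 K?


dT = 290 - 245 = 45 K
COP_carnot = T_cold / dT = 245 / 45
COP_carnot = 5.444

5.444


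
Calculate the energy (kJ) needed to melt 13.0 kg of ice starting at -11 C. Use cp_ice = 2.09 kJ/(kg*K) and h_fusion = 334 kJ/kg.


Sensible heat = cp * dT = 2.09 * 11 = 22.99 kJ/kg
Total per kg = 22.99 + 334 = 356.99 kJ/kg
Q = m * total = 13.0 * 356.99
Q = 4640.9 kJ

4640.9


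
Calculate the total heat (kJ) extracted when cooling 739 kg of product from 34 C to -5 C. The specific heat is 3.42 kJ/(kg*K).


dT = 34 - (-5) = 39 K
Q = m * cp * dT = 739 * 3.42 * 39
Q = 98568 kJ

98568


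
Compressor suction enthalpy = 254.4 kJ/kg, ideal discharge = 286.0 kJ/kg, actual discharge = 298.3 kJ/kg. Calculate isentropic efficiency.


dh_ideal = 286.0 - 254.4 = 31.6 kJ/kg
dh_actual = 298.3 - 254.4 = 43.9 kJ/kg
eta_s = dh_ideal / dh_actual = 31.6 / 43.9
eta_s = 0.7198

0.7198


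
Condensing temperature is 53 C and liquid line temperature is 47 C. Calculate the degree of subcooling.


Subcooling = T_cond - T_liquid
Subcooling = 53 - 47
Subcooling = 6 K

6


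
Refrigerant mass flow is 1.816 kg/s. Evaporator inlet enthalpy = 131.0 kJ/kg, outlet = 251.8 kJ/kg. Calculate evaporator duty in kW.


dh = 251.8 - 131.0 = 120.8 kJ/kg
Q_evap = m_dot * dh = 1.816 * 120.8
Q_evap = 219.37 kW

219.37


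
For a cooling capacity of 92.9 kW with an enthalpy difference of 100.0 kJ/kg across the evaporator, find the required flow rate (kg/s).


m_dot = Q / dh
m_dot = 92.9 / 100.0
m_dot = 0.929 kg/s

0.929


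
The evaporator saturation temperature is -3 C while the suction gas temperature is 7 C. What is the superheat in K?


Superheat = T_suction - T_evap
Superheat = 7 - (-3)
Superheat = 10 K

10


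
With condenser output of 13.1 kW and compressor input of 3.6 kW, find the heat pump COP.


COP_hp = Q_cond / W
COP_hp = 13.1 / 3.6
COP_hp = 3.639

3.639


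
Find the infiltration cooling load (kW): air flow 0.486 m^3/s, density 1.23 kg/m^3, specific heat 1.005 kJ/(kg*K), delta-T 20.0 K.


Q = V_dot * rho * cp * dT
Q = 0.486 * 1.23 * 1.005 * 20.0
Q = 12.015 kW

12.015


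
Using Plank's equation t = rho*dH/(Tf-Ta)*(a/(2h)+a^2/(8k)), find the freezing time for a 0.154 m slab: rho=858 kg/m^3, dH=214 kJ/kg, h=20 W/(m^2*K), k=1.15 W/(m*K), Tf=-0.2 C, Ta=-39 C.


dT = -0.2 - (-39) = 38.8 K
term1 = a/(2h) = 0.154/(2*20) = 0.00385
term2 = a^2/(8k) = 0.154^2/(8*1.15) = 0.002577826087
t = rho*dH*1000/dT * (term1 + term2)
t = 858*214*1000/38.8 * (0.00385 + 0.002577826087)
t = 30418 s

30418


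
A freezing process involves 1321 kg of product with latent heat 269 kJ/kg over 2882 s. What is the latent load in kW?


Q_lat = m * h_fg / t
Q_lat = 1321 * 269 / 2882
Q_lat = 123.3 kW

123.3


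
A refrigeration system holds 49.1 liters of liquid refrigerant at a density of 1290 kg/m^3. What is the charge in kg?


Charge = V * rho / 1000
Charge = 49.1 * 1290 / 1000
Charge = 63.34 kg

63.34


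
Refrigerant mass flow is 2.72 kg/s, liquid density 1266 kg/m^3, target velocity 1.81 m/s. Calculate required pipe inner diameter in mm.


A = m_dot / (rho * v) = 2.72 / (1266 * 1.81) = 0.001187016138 m^2
d = sqrt(4*A/pi) * 1000
d = 38.9 mm

38.9


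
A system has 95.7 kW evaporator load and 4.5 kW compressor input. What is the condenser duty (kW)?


Q_cond = Q_evap + W
Q_cond = 95.7 + 4.5
Q_cond = 100.2 kW

100.2


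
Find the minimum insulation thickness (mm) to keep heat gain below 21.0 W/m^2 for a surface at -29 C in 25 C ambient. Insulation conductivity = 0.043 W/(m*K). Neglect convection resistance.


dT = 25 - (-29) = 54 K
thickness = k * dT / q_max * 1000
thickness = 0.043 * 54 / 21.0 * 1000
thickness = 110.6 mm

110.6


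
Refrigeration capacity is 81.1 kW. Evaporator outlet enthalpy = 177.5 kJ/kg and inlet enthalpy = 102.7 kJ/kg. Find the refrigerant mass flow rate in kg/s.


dh = 177.5 - 102.7 = 74.8 kJ/kg
m_dot = Q / dh = 81.1 / 74.8 = 1.0842 kg/s

1.0842


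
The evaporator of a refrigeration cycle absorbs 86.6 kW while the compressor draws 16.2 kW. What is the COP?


COP = Q_evap / W
COP = 86.6 / 16.2
COP = 5.346

5.346


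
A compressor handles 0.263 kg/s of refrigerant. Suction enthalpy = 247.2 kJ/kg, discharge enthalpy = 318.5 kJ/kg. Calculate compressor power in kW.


dh = 318.5 - 247.2 = 71.3 kJ/kg
W = m_dot * dh = 0.263 * 71.3 = 18.75 kW

18.75


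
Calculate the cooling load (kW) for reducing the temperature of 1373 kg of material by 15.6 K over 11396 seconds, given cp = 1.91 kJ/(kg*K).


Q = m * cp * dT / t
Q = 1373 * 1.91 * 15.6 / 11396
Q = 3.59 kW

3.59


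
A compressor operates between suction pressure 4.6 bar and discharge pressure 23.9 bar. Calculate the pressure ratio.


PR = P_high / P_low
PR = 23.9 / 4.6
PR = 5.196

5.196


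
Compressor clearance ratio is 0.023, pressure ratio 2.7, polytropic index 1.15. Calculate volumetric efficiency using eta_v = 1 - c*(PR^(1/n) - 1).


PR^(1/n) = 2.7^(1/1.15) = 2.37191393
eta_v = 1 - 0.023 * (2.37191393 - 1)
eta_v = 0.9684

0.9684


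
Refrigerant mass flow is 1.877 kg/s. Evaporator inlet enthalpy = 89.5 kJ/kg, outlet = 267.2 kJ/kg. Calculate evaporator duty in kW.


dh = 267.2 - 89.5 = 177.7 kJ/kg
Q_evap = m_dot * dh = 1.877 * 177.7
Q_evap = 333.54 kW

333.54


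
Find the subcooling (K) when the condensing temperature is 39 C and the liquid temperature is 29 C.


Subcooling = T_cond - T_liquid
Subcooling = 39 - 29
Subcooling = 10 K

10


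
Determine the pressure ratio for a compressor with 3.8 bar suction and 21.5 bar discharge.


PR = P_high / P_low
PR = 21.5 / 3.8
PR = 5.658

5.658


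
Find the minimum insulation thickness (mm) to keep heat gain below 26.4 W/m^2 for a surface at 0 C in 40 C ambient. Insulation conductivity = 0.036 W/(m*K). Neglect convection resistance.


dT = 40 - (0) = 40 K
thickness = k * dT / q_max * 1000
thickness = 0.036 * 40 / 26.4 * 1000
thickness = 54.5 mm

54.5


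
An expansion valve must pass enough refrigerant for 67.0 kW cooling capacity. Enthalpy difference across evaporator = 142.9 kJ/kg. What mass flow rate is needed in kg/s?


m_dot = Q / dh
m_dot = 67.0 / 142.9
m_dot = 0.4689 kg/s

0.4689


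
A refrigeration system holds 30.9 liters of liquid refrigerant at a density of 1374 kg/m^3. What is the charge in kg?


Charge = V * rho / 1000
Charge = 30.9 * 1374 / 1000
Charge = 42.46 kg

42.46


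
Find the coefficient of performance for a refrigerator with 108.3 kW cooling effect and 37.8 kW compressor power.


COP = Q_evap / W
COP = 108.3 / 37.8
COP = 2.865

2.865


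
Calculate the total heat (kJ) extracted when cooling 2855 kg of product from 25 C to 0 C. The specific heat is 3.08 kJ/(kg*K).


dT = 25 - (0) = 25 K
Q = m * cp * dT = 2855 * 3.08 * 25
Q = 219835 kJ

219835


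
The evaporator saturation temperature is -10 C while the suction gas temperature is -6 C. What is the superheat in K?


Superheat = T_suction - T_evap
Superheat = -6 - (-10)
Superheat = 4 K

4


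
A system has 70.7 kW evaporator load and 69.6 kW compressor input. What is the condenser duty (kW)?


Q_cond = Q_evap + W
Q_cond = 70.7 + 69.6
Q_cond = 140.3 kW

140.3


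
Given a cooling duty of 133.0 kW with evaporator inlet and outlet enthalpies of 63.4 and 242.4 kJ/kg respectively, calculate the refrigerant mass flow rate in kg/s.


dh = 242.4 - 63.4 = 179.0 kJ/kg
m_dot = Q / dh = 133.0 / 179.0 = 0.743 kg/s

0.743


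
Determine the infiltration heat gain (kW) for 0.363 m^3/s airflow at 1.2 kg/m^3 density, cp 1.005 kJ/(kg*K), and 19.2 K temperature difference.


Q = V_dot * rho * cp * dT
Q = 0.363 * 1.2 * 1.005 * 19.2
Q = 8.405 kW

8.405


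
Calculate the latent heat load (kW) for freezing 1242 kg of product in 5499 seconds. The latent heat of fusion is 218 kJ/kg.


Q_lat = m * h_fg / t
Q_lat = 1242 * 218 / 5499
Q_lat = 49.24 kW

49.24


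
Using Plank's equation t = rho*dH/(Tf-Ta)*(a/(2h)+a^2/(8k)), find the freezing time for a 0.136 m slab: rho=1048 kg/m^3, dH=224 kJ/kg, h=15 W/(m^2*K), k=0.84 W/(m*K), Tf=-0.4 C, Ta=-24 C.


dT = -0.4 - (-24) = 23.6 K
term1 = a/(2h) = 0.136/(2*15) = 0.004533333333
term2 = a^2/(8k) = 0.136^2/(8*0.84) = 0.002752380952
t = rho*dH*1000/dT * (term1 + term2)
t = 1048*224*1000/23.6 * (0.004533333333 + 0.002752380952)
t = 72472 s

72472


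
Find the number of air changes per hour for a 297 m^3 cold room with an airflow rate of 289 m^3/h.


ACH = flow / volume
ACH = 289 / 297
ACH = 0.973

0.973


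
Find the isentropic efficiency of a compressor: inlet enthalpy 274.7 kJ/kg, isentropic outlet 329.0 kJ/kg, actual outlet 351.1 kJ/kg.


dh_ideal = 329.0 - 274.7 = 54.3 kJ/kg
dh_actual = 351.1 - 274.7 = 76.4 kJ/kg
eta_s = dh_ideal / dh_actual = 54.3 / 76.4
eta_s = 0.7107

0.7107


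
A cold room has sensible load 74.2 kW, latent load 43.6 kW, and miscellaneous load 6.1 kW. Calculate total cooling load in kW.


Q_total = Q_s + Q_l + Q_misc
Q_total = 74.2 + 43.6 + 6.1
Q_total = 123.9 kW

123.9


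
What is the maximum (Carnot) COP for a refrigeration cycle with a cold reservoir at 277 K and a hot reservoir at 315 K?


dT = 315 - 277 = 38 K
COP_carnot = T_cold / dT = 277 / 38
COP_carnot = 7.289

7.289


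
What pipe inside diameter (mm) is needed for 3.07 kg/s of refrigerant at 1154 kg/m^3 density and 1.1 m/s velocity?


A = m_dot / (rho * v) = 3.07 / (1154 * 1.1) = 0.002418465417 m^2
d = sqrt(4*A/pi) * 1000
d = 55.5 mm

55.5


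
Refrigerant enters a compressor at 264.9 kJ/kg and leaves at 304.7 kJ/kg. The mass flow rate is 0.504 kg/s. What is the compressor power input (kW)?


dh = 304.7 - 264.9 = 39.8 kJ/kg
W = m_dot * dh = 0.504 * 39.8 = 20.06 kW

20.06


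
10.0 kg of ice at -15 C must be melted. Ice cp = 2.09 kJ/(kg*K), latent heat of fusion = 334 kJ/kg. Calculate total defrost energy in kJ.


Sensible heat = cp * dT = 2.09 * 15 = 31.35 kJ/kg
Total per kg = 31.35 + 334 = 365.35 kJ/kg
Q = m * total = 10.0 * 365.35
Q = 3653.5 kJ

3653.5


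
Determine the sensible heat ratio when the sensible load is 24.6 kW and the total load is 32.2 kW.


SHR = Q_sensible / Q_total
SHR = 24.6 / 32.2
SHR = 0.764

0.764


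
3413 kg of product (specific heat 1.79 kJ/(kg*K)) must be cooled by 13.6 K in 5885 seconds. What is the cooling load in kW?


Q = m * cp * dT / t
Q = 3413 * 1.79 * 13.6 / 5885
Q = 14.118 kW

14.118


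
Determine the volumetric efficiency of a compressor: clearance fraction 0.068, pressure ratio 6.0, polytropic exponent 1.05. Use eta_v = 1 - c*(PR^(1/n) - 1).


PR^(1/n) = 6.0^(1/1.05) = 5.50930009
eta_v = 1 - 0.068 * (5.50930009 - 1)
eta_v = 0.6934

0.6934


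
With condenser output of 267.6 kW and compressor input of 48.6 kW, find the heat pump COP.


COP_hp = Q_cond / W
COP_hp = 267.6 / 48.6
COP_hp = 5.506

5.506


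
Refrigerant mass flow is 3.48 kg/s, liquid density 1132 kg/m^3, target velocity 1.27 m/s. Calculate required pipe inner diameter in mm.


A = m_dot / (rho * v) = 3.48 / (1132 * 1.27) = 0.002420633817 m^2
d = sqrt(4*A/pi) * 1000
d = 55.5 mm

55.5


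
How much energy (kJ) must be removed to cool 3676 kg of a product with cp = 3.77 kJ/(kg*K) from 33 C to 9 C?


dT = 33 - (9) = 24 K
Q = m * cp * dT = 3676 * 3.77 * 24
Q = 332604 kJ

332604


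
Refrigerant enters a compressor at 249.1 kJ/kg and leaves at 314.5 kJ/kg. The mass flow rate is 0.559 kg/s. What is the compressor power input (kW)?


dh = 314.5 - 249.1 = 65.4 kJ/kg
W = m_dot * dh = 0.559 * 65.4 = 36.56 kW

36.56


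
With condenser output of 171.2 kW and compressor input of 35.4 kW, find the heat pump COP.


COP_hp = Q_cond / W
COP_hp = 171.2 / 35.4
COP_hp = 4.836

4.836


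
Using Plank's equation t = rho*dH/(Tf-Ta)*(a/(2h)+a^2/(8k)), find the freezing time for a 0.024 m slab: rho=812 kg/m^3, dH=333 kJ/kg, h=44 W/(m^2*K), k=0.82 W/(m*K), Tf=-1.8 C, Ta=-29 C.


dT = -1.8 - (-29) = 27.2 K
term1 = a/(2h) = 0.024/(2*44) = 0.0002727272727
term2 = a^2/(8k) = 0.024^2/(8*0.82) = 0.00008780487805
t = rho*dH*1000/dT * (term1 + term2)
t = 812*333*1000/27.2 * (0.0002727272727 + 0.00008780487805)
t = 3584 s

3584


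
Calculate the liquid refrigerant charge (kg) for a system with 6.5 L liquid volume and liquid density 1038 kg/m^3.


Charge = V * rho / 1000
Charge = 6.5 * 1038 / 1000
Charge = 6.75 kg

6.75


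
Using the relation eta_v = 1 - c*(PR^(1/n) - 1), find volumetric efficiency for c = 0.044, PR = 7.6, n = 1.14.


PR^(1/n) = 7.6^(1/1.14) = 5.92438811
eta_v = 1 - 0.044 * (5.92438811 - 1)
eta_v = 0.7833

0.7833


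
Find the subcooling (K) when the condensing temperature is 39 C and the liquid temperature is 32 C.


Subcooling = T_cond - T_liquid
Subcooling = 39 - 32
Subcooling = 7 K

7


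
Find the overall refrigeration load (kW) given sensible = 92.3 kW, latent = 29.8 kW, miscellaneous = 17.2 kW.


Q_total = Q_s + Q_l + Q_misc
Q_total = 92.3 + 29.8 + 17.2
Q_total = 139.3 kW

139.3


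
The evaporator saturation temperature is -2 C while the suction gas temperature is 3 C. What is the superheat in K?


Superheat = T_suction - T_evap
Superheat = 3 - (-2)
Superheat = 5 K

5


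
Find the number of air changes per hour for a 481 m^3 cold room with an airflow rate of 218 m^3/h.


ACH = flow / volume
ACH = 218 / 481
ACH = 0.453

0.453


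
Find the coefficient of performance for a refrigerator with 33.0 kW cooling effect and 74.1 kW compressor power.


COP = Q_evap / W
COP = 33.0 / 74.1
COP = 0.445

0.445


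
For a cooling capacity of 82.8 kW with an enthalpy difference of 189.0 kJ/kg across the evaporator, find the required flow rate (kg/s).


m_dot = Q / dh
m_dot = 82.8 / 189.0
m_dot = 0.4381 kg/s

0.4381


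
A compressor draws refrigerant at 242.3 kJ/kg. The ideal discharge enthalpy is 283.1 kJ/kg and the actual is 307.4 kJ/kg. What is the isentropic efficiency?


dh_ideal = 283.1 - 242.3 = 40.8 kJ/kg
dh_actual = 307.4 - 242.3 = 65.1 kJ/kg
eta_s = dh_ideal / dh_actual = 40.8 / 65.1
eta_s = 0.6267

0.6267


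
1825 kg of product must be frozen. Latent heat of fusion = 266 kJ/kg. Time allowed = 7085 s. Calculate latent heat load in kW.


Q_lat = m * h_fg / t
Q_lat = 1825 * 266 / 7085
Q_lat = 68.52 kW

68.52


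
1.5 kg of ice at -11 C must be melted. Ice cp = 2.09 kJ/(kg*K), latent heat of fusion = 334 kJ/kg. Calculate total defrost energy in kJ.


Sensible heat = cp * dT = 2.09 * 11 = 22.99 kJ/kg
Total per kg = 22.99 + 334 = 356.99 kJ/kg
Q = m * total = 1.5 * 356.99
Q = 535.5 kJ

535.5


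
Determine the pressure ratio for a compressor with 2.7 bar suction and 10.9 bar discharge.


PR = P_high / P_low
PR = 10.9 / 2.7
PR = 4.037

4.037


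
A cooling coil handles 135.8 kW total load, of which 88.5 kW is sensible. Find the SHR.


SHR = Q_sensible / Q_total
SHR = 88.5 / 135.8
SHR = 0.652

0.652


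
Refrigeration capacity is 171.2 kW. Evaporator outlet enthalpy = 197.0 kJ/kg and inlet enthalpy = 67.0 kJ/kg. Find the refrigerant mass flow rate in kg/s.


dh = 197.0 - 67.0 = 130.0 kJ/kg
m_dot = Q / dh = 171.2 / 130.0 = 1.3169 kg/s

1.3169


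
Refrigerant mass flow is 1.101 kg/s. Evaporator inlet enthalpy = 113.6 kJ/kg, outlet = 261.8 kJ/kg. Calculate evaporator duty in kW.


dh = 261.8 - 113.6 = 148.2 kJ/kg
Q_evap = m_dot * dh = 1.101 * 148.2
Q_evap = 163.17 kW

163.17


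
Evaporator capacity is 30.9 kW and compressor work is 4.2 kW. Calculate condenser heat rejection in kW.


Q_cond = Q_evap + W
Q_cond = 30.9 + 4.2
Q_cond = 35.1 kW

35.1


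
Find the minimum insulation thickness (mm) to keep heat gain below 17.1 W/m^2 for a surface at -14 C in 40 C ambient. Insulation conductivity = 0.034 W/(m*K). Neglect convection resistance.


dT = 40 - (-14) = 54 K
thickness = k * dT / q_max * 1000
thickness = 0.034 * 54 / 17.1 * 1000
thickness = 107.4 mm

107.4


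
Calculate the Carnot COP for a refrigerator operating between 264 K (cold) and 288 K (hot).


dT = 288 - 264 = 24 K
COP_carnot = T_cold / dT = 264 / 24
COP_carnot = 11.0

11.0


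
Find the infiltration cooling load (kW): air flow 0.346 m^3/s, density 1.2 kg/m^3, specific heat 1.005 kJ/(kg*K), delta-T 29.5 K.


Q = V_dot * rho * cp * dT
Q = 0.346 * 1.2 * 1.005 * 29.5
Q = 12.31 kW

12.31


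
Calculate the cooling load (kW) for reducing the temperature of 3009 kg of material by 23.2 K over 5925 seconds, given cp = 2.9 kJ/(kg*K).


Q = m * cp * dT / t
Q = 3009 * 2.9 * 23.2 / 5925
Q = 34.168 kW

34.168


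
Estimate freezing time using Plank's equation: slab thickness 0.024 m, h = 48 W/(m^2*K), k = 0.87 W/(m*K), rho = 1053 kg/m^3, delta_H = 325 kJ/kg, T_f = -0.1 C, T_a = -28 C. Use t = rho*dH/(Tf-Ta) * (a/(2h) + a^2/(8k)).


dT = -0.1 - (-28) = 27.9 K
term1 = a/(2h) = 0.024/(2*48) = 0.00025
term2 = a^2/(8k) = 0.024^2/(8*0.87) = 0.00008275862069
t = rho*dH*1000/dT * (term1 + term2)
t = 1053*325*1000/27.9 * (0.00025 + 0.00008275862069)
t = 4082 s

4082


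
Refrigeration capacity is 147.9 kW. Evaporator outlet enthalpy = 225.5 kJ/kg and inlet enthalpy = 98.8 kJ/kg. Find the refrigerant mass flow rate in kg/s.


dh = 225.5 - 98.8 = 126.7 kJ/kg
m_dot = Q / dh = 147.9 / 126.7 = 1.1673 kg/s

1.1673


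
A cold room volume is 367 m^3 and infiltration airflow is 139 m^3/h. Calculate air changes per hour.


ACH = flow / volume
ACH = 139 / 367
ACH = 0.379

0.379


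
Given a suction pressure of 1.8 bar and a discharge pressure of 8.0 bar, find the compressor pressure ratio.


PR = P_high / P_low
PR = 8.0 / 1.8
PR = 4.444

4.444


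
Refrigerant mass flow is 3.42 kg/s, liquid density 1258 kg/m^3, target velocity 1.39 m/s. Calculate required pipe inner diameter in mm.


A = m_dot / (rho * v) = 3.42 / (1258 * 1.39) = 0.001955828024 m^2
d = sqrt(4*A/pi) * 1000
d = 49.9 mm

49.9


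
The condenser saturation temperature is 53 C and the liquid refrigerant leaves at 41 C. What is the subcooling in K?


Subcooling = T_cond - T_liquid
Subcooling = 53 - 41
Subcooling = 12 K

12


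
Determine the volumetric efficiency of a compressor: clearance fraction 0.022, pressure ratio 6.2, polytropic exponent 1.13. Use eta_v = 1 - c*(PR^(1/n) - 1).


PR^(1/n) = 6.2^(1/1.13) = 5.02610531
eta_v = 1 - 0.022 * (5.02610531 - 1)
eta_v = 0.9114

0.9114


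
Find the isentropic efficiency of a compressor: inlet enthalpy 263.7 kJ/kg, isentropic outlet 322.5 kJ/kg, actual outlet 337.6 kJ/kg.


dh_ideal = 322.5 - 263.7 = 58.8 kJ/kg
dh_actual = 337.6 - 263.7 = 73.9 kJ/kg
eta_s = dh_ideal / dh_actual = 58.8 / 73.9
eta_s = 0.7957

0.7957


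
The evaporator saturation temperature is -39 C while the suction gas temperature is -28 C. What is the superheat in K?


Superheat = T_suction - T_evap
Superheat = -28 - (-39)
Superheat = 11 K

11


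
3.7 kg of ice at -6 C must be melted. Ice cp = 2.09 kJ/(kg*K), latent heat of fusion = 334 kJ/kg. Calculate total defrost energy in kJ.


Sensible heat = cp * dT = 2.09 * 6 = 12.54 kJ/kg
Total per kg = 12.54 + 334 = 346.54 kJ/kg
Q = m * total = 3.7 * 346.54
Q = 1282.2 kJ

1282.2


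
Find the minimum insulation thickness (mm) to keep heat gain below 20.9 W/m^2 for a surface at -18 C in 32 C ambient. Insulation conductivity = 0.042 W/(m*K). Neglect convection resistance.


dT = 32 - (-18) = 50 K
thickness = k * dT / q_max * 1000
thickness = 0.042 * 50 / 20.9 * 1000
thickness = 100.5 mm

100.5


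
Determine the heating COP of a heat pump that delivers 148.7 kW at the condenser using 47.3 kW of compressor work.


COP_hp = Q_cond / W
COP_hp = 148.7 / 47.3
COP_hp = 3.144

3.144


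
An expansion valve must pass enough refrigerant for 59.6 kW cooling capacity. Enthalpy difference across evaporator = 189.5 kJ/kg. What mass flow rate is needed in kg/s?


m_dot = Q / dh
m_dot = 59.6 / 189.5
m_dot = 0.3145 kg/s

0.3145


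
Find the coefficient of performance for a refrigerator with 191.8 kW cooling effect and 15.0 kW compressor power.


COP = Q_evap / W
COP = 191.8 / 15.0
COP = 12.787

12.787


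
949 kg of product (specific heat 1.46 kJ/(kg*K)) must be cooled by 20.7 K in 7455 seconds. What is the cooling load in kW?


Q = m * cp * dT / t
Q = 949 * 1.46 * 20.7 / 7455
Q = 3.847 kW

3.847


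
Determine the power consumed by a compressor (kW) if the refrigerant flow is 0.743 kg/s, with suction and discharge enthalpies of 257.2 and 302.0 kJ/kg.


dh = 302.0 - 257.2 = 44.8 kJ/kg
W = m_dot * dh = 0.743 * 44.8 = 33.29 kW

33.29


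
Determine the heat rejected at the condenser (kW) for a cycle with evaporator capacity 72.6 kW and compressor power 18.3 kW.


Q_cond = Q_evap + W
Q_cond = 72.6 + 18.3
Q_cond = 90.9 kW

90.9


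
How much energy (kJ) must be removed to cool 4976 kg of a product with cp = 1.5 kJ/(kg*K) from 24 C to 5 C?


dT = 24 - (5) = 19 K
Q = m * cp * dT = 4976 * 1.5 * 19
Q = 141816 kJ

141816


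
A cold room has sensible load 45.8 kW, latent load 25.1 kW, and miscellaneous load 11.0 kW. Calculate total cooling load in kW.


Q_total = Q_s + Q_l + Q_misc
Q_total = 45.8 + 25.1 + 11.0
Q_total = 81.9 kW

81.9


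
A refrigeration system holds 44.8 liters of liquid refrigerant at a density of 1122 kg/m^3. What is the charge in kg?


Charge = V * rho / 1000
Charge = 44.8 * 1122 / 1000
Charge = 50.27 kg

50.27


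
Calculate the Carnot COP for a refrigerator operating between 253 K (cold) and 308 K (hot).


dT = 308 - 253 = 55 K
COP_carnot = T_cold / dT = 253 / 55
COP_carnot = 4.6

4.6


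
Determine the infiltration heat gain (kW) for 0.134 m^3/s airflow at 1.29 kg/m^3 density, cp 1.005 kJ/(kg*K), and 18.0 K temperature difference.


Q = V_dot * rho * cp * dT
Q = 0.134 * 1.29 * 1.005 * 18.0
Q = 3.127 kW

3.127


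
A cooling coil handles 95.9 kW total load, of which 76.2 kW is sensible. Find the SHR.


SHR = Q_sensible / Q_total
SHR = 76.2 / 95.9
SHR = 0.795

0.795


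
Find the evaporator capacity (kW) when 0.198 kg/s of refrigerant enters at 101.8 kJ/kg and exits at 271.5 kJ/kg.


dh = 271.5 - 101.8 = 169.7 kJ/kg
Q_evap = m_dot * dh = 0.198 * 169.7
Q_evap = 33.6 kW

33.6


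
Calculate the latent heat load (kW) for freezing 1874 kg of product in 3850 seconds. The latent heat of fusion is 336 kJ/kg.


Q_lat = m * h_fg / t
Q_lat = 1874 * 336 / 3850
Q_lat = 163.55 kW

163.55


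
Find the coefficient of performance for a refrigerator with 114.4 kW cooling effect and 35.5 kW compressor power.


COP = Q_evap / W
COP = 114.4 / 35.5
COP = 3.223

3.223


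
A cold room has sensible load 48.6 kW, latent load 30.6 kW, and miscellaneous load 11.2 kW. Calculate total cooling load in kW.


Q_total = Q_s + Q_l + Q_misc
Q_total = 48.6 + 30.6 + 11.2
Q_total = 90.4 kW

90.4


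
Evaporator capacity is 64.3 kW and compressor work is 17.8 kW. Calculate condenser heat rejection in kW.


Q_cond = Q_evap + W
Q_cond = 64.3 + 17.8
Q_cond = 82.1 kW

82.1


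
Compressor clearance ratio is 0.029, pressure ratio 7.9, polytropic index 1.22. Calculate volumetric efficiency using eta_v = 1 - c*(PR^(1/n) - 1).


PR^(1/n) = 7.9^(1/1.22) = 5.44201721
eta_v = 1 - 0.029 * (5.44201721 - 1)
eta_v = 0.8712

0.8712


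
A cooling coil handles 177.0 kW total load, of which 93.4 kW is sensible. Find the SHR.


SHR = Q_sensible / Q_total
SHR = 93.4 / 177.0
SHR = 0.528

0.528


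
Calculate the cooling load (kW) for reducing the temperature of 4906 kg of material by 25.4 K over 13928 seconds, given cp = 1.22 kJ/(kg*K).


Q = m * cp * dT / t
Q = 4906 * 1.22 * 25.4 / 13928
Q = 10.915 kW

10.915


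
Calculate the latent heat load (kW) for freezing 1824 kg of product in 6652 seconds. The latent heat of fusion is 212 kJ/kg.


Q_lat = m * h_fg / t
Q_lat = 1824 * 212 / 6652
Q_lat = 58.13 kW

58.13


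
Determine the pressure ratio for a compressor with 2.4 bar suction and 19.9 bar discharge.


PR = P_high / P_low
PR = 19.9 / 2.4
PR = 8.292

8.292


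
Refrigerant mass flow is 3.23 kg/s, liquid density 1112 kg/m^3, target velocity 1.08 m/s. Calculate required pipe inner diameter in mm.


A = m_dot / (rho * v) = 3.23 / (1112 * 1.08) = 0.002689515055 m^2
d = sqrt(4*A/pi) * 1000
d = 58.5 mm

58.5


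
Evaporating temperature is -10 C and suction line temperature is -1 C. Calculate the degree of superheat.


Superheat = T_suction - T_evap
Superheat = -1 - (-10)
Superheat = 9 K

9


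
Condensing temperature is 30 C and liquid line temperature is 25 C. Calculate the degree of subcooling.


Subcooling = T_cond - T_liquid
Subcooling = 30 - 25
Subcooling = 5 K

5


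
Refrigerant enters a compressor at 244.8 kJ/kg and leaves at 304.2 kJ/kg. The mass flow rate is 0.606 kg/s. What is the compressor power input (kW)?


dh = 304.2 - 244.8 = 59.4 kJ/kg
W = m_dot * dh = 0.606 * 59.4 = 36.0 kW

36.0


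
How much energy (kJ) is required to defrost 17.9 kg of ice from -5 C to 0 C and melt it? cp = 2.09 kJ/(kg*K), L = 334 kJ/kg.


Sensible heat = cp * dT = 2.09 * 5 = 10.45 kJ/kg
Total per kg = 10.45 + 334 = 344.45 kJ/kg
Q = m * total = 17.9 * 344.45
Q = 6165.7 kJ

6165.7


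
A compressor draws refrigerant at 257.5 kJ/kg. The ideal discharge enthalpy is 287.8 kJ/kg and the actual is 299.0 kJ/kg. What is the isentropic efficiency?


dh_ideal = 287.8 - 257.5 = 30.3 kJ/kg
dh_actual = 299.0 - 257.5 = 41.5 kJ/kg
eta_s = dh_ideal / dh_actual = 30.3 / 41.5
eta_s = 0.7301

0.7301


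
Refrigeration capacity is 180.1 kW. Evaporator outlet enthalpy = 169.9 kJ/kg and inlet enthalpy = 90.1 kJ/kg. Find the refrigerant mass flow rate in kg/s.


dh = 169.9 - 90.1 = 79.8 kJ/kg
m_dot = Q / dh = 180.1 / 79.8 = 2.2569 kg/s

2.2569


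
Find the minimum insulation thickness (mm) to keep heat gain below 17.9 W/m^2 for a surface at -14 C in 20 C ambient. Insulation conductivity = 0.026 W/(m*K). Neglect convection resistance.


dT = 20 - (-14) = 34 K
thickness = k * dT / q_max * 1000
thickness = 0.026 * 34 / 17.9 * 1000
thickness = 49.4 mm

49.4


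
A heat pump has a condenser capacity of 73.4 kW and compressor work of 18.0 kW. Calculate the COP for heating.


COP_hp = Q_cond / W
COP_hp = 73.4 / 18.0
COP_hp = 4.078

4.078


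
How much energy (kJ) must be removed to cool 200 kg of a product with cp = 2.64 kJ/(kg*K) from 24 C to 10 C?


dT = 24 - (10) = 14 K
Q = m * cp * dT = 200 * 2.64 * 14
Q = 7392 kJ

7392


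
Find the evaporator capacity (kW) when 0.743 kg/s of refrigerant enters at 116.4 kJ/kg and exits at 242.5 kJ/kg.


dh = 242.5 - 116.4 = 126.1 kJ/kg
Q_evap = m_dot * dh = 0.743 * 126.1
Q_evap = 93.69 kW

93.69


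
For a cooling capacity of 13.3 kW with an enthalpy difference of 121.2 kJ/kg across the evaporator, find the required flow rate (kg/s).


m_dot = Q / dh
m_dot = 13.3 / 121.2
m_dot = 0.1097 kg/s

0.1097


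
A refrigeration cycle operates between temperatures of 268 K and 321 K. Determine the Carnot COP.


dT = 321 - 268 = 53 K
COP_carnot = T_cold / dT = 268 / 53
COP_carnot = 5.057

5.057


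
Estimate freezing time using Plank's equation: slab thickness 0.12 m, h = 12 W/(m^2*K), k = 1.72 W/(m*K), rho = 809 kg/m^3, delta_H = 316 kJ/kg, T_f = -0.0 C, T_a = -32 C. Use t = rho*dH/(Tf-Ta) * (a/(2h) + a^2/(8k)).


dT = -0.0 - (-32) = 32.0 K
term1 = a/(2h) = 0.12/(2*12) = 0.005
term2 = a^2/(8k) = 0.12^2/(8*1.72) = 0.001046511628
t = rho*dH*1000/dT * (term1 + term2)
t = 809*316*1000/32.0 * (0.005 + 0.001046511628)
t = 48305 s

48305


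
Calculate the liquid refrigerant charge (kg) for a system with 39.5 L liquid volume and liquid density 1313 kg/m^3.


Charge = V * rho / 1000
Charge = 39.5 * 1313 / 1000
Charge = 51.86 kg

51.86


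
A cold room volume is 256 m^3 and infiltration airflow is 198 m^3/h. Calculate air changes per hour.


ACH = flow / volume
ACH = 198 / 256
ACH = 0.773

0.773


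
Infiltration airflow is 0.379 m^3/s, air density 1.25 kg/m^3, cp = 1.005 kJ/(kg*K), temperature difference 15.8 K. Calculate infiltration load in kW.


Q = V_dot * rho * cp * dT
Q = 0.379 * 1.25 * 1.005 * 15.8
Q = 7.523 kW

7.523


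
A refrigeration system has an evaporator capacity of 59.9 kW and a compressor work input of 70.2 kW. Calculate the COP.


COP = Q_evap / W
COP = 59.9 / 70.2
COP = 0.853

0.853


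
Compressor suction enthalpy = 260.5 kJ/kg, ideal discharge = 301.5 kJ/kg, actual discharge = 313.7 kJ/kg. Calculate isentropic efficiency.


dh_ideal = 301.5 - 260.5 = 41.0 kJ/kg
dh_actual = 313.7 - 260.5 = 53.2 kJ/kg
eta_s = dh_ideal / dh_actual = 41.0 / 53.2
eta_s = 0.7707

0.7707


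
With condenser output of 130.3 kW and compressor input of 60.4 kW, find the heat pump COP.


COP_hp = Q_cond / W
COP_hp = 130.3 / 60.4
COP_hp = 2.157

2.157


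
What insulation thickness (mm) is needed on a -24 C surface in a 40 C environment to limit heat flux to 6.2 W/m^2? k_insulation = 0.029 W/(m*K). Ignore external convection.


dT = 40 - (-24) = 64 K
thickness = k * dT / q_max * 1000
thickness = 0.029 * 64 / 6.2 * 1000
thickness = 299.4 mm

299.4


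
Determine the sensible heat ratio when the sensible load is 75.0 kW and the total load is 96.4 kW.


SHR = Q_sensible / Q_total
SHR = 75.0 / 96.4
SHR = 0.778

0.778


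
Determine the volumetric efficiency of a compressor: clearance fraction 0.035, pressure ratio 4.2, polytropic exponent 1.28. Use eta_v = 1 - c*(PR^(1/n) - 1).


PR^(1/n) = 4.2^(1/1.28) = 3.06841084
eta_v = 1 - 0.035 * (3.06841084 - 1)
eta_v = 0.9276

0.9276


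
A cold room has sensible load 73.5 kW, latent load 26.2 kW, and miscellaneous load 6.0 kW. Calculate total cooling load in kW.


Q_total = Q_s + Q_l + Q_misc
Q_total = 73.5 + 26.2 + 6.0
Q_total = 105.7 kW

105.7


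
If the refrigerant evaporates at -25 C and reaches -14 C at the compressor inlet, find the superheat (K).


Superheat = T_suction - T_evap
Superheat = -14 - (-25)
Superheat = 11 K

11


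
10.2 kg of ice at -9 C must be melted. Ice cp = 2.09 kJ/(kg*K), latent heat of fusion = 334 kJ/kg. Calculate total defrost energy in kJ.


Sensible heat = cp * dT = 2.09 * 9 = 18.81 kJ/kg
Total per kg = 18.81 + 334 = 352.81 kJ/kg
Q = m * total = 10.2 * 352.81
Q = 3598.7 kJ

3598.7


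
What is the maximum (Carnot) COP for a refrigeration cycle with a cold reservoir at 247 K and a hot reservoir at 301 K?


dT = 301 - 247 = 54 K
COP_carnot = T_cold / dT = 247 / 54
COP_carnot = 4.574

4.574


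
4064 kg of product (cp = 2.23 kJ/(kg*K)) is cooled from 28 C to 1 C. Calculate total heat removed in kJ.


dT = 28 - (1) = 27 K
Q = m * cp * dT = 4064 * 2.23 * 27
Q = 244693 kJ

244693


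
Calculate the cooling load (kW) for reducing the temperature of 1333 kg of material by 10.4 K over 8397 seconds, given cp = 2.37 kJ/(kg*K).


Q = m * cp * dT / t
Q = 1333 * 2.37 * 10.4 / 8397
Q = 3.913 kW

3.913


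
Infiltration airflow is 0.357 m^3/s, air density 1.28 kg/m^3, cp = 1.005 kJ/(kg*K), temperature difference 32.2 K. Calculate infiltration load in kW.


Q = V_dot * rho * cp * dT
Q = 0.357 * 1.28 * 1.005 * 32.2
Q = 14.788 kW

14.788


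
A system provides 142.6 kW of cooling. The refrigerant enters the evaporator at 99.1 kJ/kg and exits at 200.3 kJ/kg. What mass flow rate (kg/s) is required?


dh = 200.3 - 99.1 = 101.2 kJ/kg
m_dot = Q / dh = 142.6 / 101.2 = 1.4091 kg/s

1.4091


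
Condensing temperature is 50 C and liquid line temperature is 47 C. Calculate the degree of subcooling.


Subcooling = T_cond - T_liquid
Subcooling = 50 - 47
Subcooling = 3 K

3


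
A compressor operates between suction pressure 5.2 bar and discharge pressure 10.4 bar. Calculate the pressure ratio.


PR = P_high / P_low
PR = 10.4 / 5.2
PR = 2.0

2.0


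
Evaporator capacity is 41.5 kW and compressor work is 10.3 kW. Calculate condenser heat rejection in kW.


Q_cond = Q_evap + W
Q_cond = 41.5 + 10.3
Q_cond = 51.8 kW

51.8


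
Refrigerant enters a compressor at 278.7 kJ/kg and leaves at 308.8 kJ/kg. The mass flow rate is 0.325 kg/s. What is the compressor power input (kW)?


dh = 308.8 - 278.7 = 30.1 kJ/kg
W = m_dot * dh = 0.325 * 30.1 = 9.78 kW

9.78


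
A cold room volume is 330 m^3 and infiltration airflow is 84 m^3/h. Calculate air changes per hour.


ACH = flow / volume
ACH = 84 / 330
ACH = 0.255

0.255


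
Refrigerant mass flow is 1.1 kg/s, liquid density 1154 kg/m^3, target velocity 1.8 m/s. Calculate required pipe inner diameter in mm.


A = m_dot / (rho * v) = 1.1 / (1154 * 1.8) = 0.0005295590218 m^2
d = sqrt(4*A/pi) * 1000
d = 26.0 mm

26.0


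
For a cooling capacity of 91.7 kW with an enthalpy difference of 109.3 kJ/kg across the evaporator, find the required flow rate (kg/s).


m_dot = Q / dh
m_dot = 91.7 / 109.3
m_dot = 0.839 kg/s

0.839


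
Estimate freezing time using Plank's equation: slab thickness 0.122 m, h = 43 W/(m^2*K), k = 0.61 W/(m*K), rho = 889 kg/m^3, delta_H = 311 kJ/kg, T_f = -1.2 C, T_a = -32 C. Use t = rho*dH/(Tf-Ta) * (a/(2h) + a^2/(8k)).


dT = -1.2 - (-32) = 30.8 K
term1 = a/(2h) = 0.122/(2*43) = 0.001418604651
term2 = a^2/(8k) = 0.122^2/(8*0.61) = 0.00305
t = rho*dH*1000/dT * (term1 + term2)
t = 889*311*1000/30.8 * (0.001418604651 + 0.00305)
t = 40113 s

40113


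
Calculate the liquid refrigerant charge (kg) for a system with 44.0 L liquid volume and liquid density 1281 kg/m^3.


Charge = V * rho / 1000
Charge = 44.0 * 1281 / 1000
Charge = 56.36 kg

56.36


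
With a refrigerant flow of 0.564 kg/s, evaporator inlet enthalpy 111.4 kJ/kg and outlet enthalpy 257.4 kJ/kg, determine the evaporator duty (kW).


dh = 257.4 - 111.4 = 146.0 kJ/kg
Q_evap = m_dot * dh = 0.564 * 146.0
Q_evap = 82.34 kW

82.34


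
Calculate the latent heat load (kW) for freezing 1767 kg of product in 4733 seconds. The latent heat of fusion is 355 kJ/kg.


Q_lat = m * h_fg / t
Q_lat = 1767 * 355 / 4733
Q_lat = 132.53 kW

132.53


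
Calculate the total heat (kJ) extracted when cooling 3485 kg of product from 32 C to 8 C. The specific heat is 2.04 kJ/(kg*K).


dT = 32 - (8) = 24 K
Q = m * cp * dT = 3485 * 2.04 * 24
Q = 170626 kJ

170626


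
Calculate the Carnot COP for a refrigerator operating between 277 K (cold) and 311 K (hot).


dT = 311 - 277 = 34 K
COP_carnot = T_cold / dT = 277 / 34
COP_carnot = 8.147

8.147


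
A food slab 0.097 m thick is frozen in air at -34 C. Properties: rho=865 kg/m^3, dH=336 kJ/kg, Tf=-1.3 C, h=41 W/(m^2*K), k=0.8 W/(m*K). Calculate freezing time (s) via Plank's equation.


dT = -1.3 - (-34) = 32.7 K
term1 = a/(2h) = 0.097/(2*41) = 0.001182926829
term2 = a^2/(8k) = 0.097^2/(8*0.8) = 0.00147015625
t = rho*dH*1000/dT * (term1 + term2)
t = 865*336*1000/32.7 * (0.001182926829 + 0.00147015625)
t = 23581 s

23581


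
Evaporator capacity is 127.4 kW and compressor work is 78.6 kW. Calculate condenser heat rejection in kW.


Q_cond = Q_evap + W
Q_cond = 127.4 + 78.6
Q_cond = 206.0 kW

206.0


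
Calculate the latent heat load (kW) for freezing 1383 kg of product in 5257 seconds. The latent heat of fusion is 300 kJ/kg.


Q_lat = m * h_fg / t
Q_lat = 1383 * 300 / 5257
Q_lat = 78.92 kW

78.92


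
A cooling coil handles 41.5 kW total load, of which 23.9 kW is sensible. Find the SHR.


SHR = Q_sensible / Q_total
SHR = 23.9 / 41.5
SHR = 0.576

0.576


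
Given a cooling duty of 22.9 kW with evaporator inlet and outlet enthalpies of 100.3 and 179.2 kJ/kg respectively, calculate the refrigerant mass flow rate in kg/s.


dh = 179.2 - 100.3 = 78.9 kJ/kg
m_dot = Q / dh = 22.9 / 78.9 = 0.2902 kg/s

0.2902


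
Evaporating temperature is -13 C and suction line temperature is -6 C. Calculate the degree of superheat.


Superheat = T_suction - T_evap
Superheat = -6 - (-13)
Superheat = 7 K

7


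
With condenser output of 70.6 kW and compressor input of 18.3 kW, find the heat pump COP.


COP_hp = Q_cond / W
COP_hp = 70.6 / 18.3
COP_hp = 3.858

3.858


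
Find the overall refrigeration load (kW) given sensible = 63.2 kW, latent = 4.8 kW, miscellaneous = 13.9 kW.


Q_total = Q_s + Q_l + Q_misc
Q_total = 63.2 + 4.8 + 13.9
Q_total = 81.9 kW

81.9


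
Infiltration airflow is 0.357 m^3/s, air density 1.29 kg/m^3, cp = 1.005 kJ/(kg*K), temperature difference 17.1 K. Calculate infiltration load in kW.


Q = V_dot * rho * cp * dT
Q = 0.357 * 1.29 * 1.005 * 17.1
Q = 7.914 kW

7.914


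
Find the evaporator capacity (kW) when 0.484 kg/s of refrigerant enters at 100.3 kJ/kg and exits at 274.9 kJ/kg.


dh = 274.9 - 100.3 = 174.6 kJ/kg
Q_evap = m_dot * dh = 0.484 * 174.6
Q_evap = 84.51 kW

84.51


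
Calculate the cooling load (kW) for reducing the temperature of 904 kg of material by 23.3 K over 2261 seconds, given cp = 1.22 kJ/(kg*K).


Q = m * cp * dT / t
Q = 904 * 1.22 * 23.3 / 2261
Q = 11.365 kW

11.365


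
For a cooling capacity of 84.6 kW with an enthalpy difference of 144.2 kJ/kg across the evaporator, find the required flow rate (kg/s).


m_dot = Q / dh
m_dot = 84.6 / 144.2
m_dot = 0.5867 kg/s

0.5867


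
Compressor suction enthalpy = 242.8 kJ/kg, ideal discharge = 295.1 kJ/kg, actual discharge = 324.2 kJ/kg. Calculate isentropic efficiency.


dh_ideal = 295.1 - 242.8 = 52.3 kJ/kg
dh_actual = 324.2 - 242.8 = 81.4 kJ/kg
eta_s = dh_ideal / dh_actual = 52.3 / 81.4
eta_s = 0.6425

0.6425


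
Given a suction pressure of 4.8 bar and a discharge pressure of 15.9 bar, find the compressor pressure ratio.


PR = P_high / P_low
PR = 15.9 / 4.8
PR = 3.313

3.313


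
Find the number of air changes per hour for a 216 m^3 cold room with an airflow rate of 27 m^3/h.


ACH = flow / volume
ACH = 27 / 216
ACH = 0.125

0.125


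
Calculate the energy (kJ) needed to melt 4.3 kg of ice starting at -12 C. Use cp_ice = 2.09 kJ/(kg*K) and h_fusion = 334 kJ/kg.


Sensible heat = cp * dT = 2.09 * 12 = 25.08 kJ/kg
Total per kg = 25.08 + 334 = 359.08 kJ/kg
Q = m * total = 4.3 * 359.08
Q = 1544.0 kJ

1544.0


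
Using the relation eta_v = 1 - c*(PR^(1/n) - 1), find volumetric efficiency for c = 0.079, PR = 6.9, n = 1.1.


PR^(1/n) = 6.9^(1/1.1) = 5.78882049
eta_v = 1 - 0.079 * (5.78882049 - 1)
eta_v = 0.6217

0.6217


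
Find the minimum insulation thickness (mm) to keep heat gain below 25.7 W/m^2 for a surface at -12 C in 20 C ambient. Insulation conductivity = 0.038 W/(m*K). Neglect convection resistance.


dT = 20 - (-12) = 32 K
thickness = k * dT / q_max * 1000
thickness = 0.038 * 32 / 25.7 * 1000
thickness = 47.3 mm

47.3


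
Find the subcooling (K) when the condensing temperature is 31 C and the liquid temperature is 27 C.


Subcooling = T_cond - T_liquid
Subcooling = 31 - 27
Subcooling = 4 K

4


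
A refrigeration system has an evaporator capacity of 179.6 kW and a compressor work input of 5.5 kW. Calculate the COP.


COP = Q_evap / W
COP = 179.6 / 5.5
COP = 32.655

32.655


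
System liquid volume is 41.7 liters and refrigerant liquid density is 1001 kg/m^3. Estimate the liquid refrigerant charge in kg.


Charge = V * rho / 1000
Charge = 41.7 * 1001 / 1000
Charge = 41.74 kg

41.74


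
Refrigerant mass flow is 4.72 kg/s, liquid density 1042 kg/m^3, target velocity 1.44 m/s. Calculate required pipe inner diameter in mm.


A = m_dot / (rho * v) = 4.72 / (1042 * 1.44) = 0.003145660055 m^2
d = sqrt(4*A/pi) * 1000
d = 63.3 mm

63.3


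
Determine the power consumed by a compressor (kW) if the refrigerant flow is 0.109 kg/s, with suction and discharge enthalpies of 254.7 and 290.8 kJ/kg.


dh = 290.8 - 254.7 = 36.1 kJ/kg
W = m_dot * dh = 0.109 * 36.1 = 3.93 kW

3.93


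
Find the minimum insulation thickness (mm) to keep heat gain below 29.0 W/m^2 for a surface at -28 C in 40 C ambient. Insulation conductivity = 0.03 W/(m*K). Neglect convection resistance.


dT = 40 - (-28) = 68 K
thickness = k * dT / q_max * 1000
thickness = 0.03 * 68 / 29.0 * 1000
thickness = 70.3 mm

70.3
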